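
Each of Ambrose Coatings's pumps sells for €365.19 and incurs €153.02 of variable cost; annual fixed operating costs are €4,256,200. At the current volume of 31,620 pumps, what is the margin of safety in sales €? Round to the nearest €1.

€4,221,476

Contribution margin per unit = €365.19 − €153.02 = €212.17. Break-even units = €4,256,200 ÷ €212.17 = 20,060.33; break-even revenue = 20,060.33 × €365.19 = €7,325,831.54.
Current sales = 31,620 × €365.19 = €11,547,307.80.
Margin of safety = €11,547,307.80 − €7,325,831.54 = €4,221,476.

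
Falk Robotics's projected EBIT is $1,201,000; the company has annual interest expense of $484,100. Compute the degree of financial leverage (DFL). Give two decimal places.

1.68

Annual interest charges come to $484,100.00.
DFL = EBIT ÷ (EBIT − I) = $1,201,000 ÷ ($1,201,000 − $484,100.00) = $1,201,000 ÷ $716,900.00 = 1.6753.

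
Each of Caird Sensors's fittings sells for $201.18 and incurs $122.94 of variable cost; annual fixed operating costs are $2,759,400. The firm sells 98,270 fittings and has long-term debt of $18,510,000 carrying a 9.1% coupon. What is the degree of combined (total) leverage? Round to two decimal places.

At 98,270 units, contribution = 98,270 × $78.24 = $7,688,644.80.
Subtracting fixed costs: EBIT = $7,688,644.80 − $2,759,400 = $4,929,244.80. Interest = $1,684,410.00, so EBIT − I = $3,244,834.80.
Degree of total leverage = total CM / (EBIT − interest) = $7,688,644.80 / $3,244,834.80 = 2.3695.

2.37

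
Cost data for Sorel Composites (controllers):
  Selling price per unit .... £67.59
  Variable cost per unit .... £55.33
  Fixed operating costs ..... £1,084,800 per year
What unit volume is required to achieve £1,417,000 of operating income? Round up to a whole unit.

Each unit contributes £67.59 − £55.33 = £12.26.
Units = (FC + target) / CM = (£1,084,800 + £1,417,000) / £12.26 = 204,061.99, so 204,062 controllers.

204,062 controllers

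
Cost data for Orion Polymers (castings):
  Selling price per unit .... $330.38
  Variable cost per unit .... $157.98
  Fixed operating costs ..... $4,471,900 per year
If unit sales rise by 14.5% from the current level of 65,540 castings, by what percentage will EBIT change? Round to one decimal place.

At 65,540 units, contribution = 65,540 × $172.40 = $11,299,096.00.
Subtracting fixed costs: EBIT = $11,299,096.00 − $4,471,900 = $6,827,196.00.
Degree of operating leverage = $11,299,096.00 / $6,827,196.00 = 1.6550.
Operating income changes by 1.6550 × +14.5% = +24.0%.

+24.0%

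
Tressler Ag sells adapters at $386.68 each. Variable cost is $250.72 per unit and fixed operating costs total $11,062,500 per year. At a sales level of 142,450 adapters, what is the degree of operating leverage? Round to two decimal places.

2.33

Total contribution margin = 142,450 × $135.96 = $19,367,502.00.
Operating income = contribution − fixed costs = $19,367,502.00 − $11,062,500 = $8,305,002.00.
DOL = contribution ÷ EBIT = $19,367,502.00 ÷ $8,305,002.00 = 2.3320.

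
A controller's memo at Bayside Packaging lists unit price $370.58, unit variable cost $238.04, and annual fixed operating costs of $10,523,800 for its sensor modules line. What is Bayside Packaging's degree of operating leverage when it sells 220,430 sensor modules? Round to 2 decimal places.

1.56

Contribution at this volume is 220,430 × $132.54 = $29,215,792.20.
Subtracting fixed costs: EBIT = $29,215,792.20 − $10,523,800 = $18,691,992.20.
Degree of operating leverage = $29,215,792.20 / $18,691,992.20 = 1.5630.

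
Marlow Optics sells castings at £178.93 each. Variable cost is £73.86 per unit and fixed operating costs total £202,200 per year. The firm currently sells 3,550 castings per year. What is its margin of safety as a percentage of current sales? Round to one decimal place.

45.8%

Unit CM = price − variable cost = £178.93 − £73.86 = £105.07. Break-even units = £202,200 ÷ £105.07 = 1,924.43; break-even revenue = 1,924.43 × £178.93 = £344,338.50.
Current sales = 3,550 × £178.93 = £635,201.50.
Margin of safety = (£635,201.50 − £344,338.50) ÷ £635,201.50 = 45.8%.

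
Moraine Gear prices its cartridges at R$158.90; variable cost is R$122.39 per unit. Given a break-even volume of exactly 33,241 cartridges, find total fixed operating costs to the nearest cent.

Each unit contributes R$158.90 − R$122.39 = R$36.51.
Since BE = FC / CM, FC = 33,241 × R$36.51 = R$1,213,628.91.

R$1,213,628.91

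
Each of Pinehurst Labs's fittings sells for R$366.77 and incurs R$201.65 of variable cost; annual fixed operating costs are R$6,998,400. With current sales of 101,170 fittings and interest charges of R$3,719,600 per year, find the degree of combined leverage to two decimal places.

2.79

At 101,170 units, contribution = 101,170 × R$165.12 = R$16,705,190.40.
Subtracting fixed costs: EBIT = R$16,705,190.40 − R$6,998,400 = R$9,706,790.40. Interest = R$3,719,600.00, so EBIT − I = R$5,987,190.40.
Degree of total leverage = total CM / (EBIT − interest) = R$16,705,190.40 / R$5,987,190.40 = 2.7902.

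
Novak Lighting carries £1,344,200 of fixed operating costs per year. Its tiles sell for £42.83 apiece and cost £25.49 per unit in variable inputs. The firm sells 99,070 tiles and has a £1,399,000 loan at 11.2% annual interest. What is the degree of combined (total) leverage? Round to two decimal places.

Total contribution margin = 99,070 × £17.34 = £1,717,873.80.
Operating income = contribution − fixed costs = £1,717,873.80 − £1,344,200 = £373,673.80. Interest = £156,688.00.
DOL = £1,717,873.80 ÷ £373,673.80 = 4.5973; DFL = £373,673.80 ÷ £216,985.80 = 1.7221.
DCL = DOL × DFL = 4.5973 × 1.7221 = 7.9170.

7.92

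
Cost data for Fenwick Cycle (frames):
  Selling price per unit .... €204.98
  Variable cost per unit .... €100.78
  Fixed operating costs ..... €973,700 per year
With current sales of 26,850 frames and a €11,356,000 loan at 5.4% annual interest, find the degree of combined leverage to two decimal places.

2.31

Contribution at this volume is 26,850 × €104.20 = €2,797,770.00.
Subtracting fixed costs: EBIT = €2,797,770.00 − €973,700 = €1,824,070.00. Interest = €613,224.00.
DOL = €2,797,770.00 ÷ €1,824,070.00 = 1.5338; DFL = €1,824,070.00 ÷ €1,210,846.00 = 1.5064.
Combined leverage = 1.5338 × 1.5064 = 2.3105.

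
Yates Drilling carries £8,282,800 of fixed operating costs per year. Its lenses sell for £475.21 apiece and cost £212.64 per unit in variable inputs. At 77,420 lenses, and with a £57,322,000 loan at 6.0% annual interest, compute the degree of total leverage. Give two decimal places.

2.36

Total contribution margin = 77,420 × £262.57 = £20,328,169.40.
Subtracting fixed costs: EBIT = £20,328,169.40 − £8,282,800 = £12,045,369.40. Interest = £3,439,320.00, so EBIT − I = £8,606,049.40.
DCL = contribution ÷ (EBIT − I) = £20,328,169.40 ÷ £8,606,049.40 = 2.3621.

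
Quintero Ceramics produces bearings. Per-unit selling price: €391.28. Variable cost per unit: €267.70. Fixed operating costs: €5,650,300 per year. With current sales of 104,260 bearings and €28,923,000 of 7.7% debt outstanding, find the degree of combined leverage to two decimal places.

2.57

Contribution at this volume is 104,260 × €123.58 = €12,884,450.80.
EBIT = €12,884,450.80 − €5,650,300 = €7,234,150.80. Interest = €2,227,071.00.
DOL = €12,884,450.80 ÷ €7,234,150.80 = 1.7811; DFL = €7,234,150.80 ÷ €5,007,079.80 = 1.4448.
Combined leverage = 1.7811 × 1.4448 = 2.5733.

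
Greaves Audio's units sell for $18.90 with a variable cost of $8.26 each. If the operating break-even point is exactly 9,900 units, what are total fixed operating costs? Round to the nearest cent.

$105,336.00

Contribution margin per unit = $18.90 − $8.26 = $10.64.
Since BE = FC / CM, FC = 9,900 × $10.64 = $105,336.00.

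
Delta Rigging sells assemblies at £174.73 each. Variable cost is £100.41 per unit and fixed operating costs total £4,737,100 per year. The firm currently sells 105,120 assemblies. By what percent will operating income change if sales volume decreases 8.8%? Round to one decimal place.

Total contribution margin = 105,120 × £74.32 = £7,812,518.40.
Subtracting fixed costs: EBIT = £7,812,518.40 − £4,737,100 = £3,075,418.40.
So DOL = total CM / EBIT = £7,812,518.40 / £3,075,418.40 = 2.5403.
So EBIT moves 2.5403 × (-8.8%) = -22.4%.

-22.4%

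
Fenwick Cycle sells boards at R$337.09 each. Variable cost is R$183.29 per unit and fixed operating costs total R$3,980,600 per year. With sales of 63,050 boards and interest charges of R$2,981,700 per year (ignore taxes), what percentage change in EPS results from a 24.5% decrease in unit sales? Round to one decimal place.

Total contribution margin = 63,050 × R$153.80 = R$9,697,090.00.
Subtracting fixed costs: EBIT = R$9,697,090.00 − R$3,980,600 = R$5,716,490.00.
After interest of R$2,981,700.00, pre-tax earnings = R$2,734,790.00.
DCL = total CM / (EBIT − I) = R$9,697,090.00 / R$2,734,790.00 = 3.5458.
%ΔEPS = DCL × %ΔSales = 3.5458 × -24.5% = -86.9%.

-86.9%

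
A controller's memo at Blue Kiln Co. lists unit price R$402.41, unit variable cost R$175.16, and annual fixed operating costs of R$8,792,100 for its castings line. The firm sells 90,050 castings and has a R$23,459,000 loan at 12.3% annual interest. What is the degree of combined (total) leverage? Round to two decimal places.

2.33

Total contribution margin = 90,050 × R$227.25 = R$20,463,862.50.
Subtracting fixed costs: EBIT = R$20,463,862.50 − R$8,792,100 = R$11,671,762.50. Interest = R$2,885,457.00, so EBIT − I = R$8,786,305.50.
DCL = contribution ÷ (EBIT − I) = R$20,463,862.50 ÷ R$8,786,305.50 = 2.3291.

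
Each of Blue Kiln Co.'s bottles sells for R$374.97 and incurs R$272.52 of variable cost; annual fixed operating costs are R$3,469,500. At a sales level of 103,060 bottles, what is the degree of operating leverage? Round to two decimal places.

1.49

Total contribution margin = 103,060 × R$102.45 = R$10,558,497.00.
Operating income = contribution − fixed costs = R$10,558,497.00 − R$3,469,500 = R$7,088,997.00.
So DOL = total CM / EBIT = R$10,558,497.00 / R$7,088,997.00 = 1.4894.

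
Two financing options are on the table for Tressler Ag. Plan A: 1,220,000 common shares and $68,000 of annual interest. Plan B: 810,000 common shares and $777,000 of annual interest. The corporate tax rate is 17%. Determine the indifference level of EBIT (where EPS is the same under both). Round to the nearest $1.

Set EPS_A = EPS_B: (EBIT − $68,000)(1 − 0.17) ÷ 1,220,000 = (EBIT − $777,000)(1 − 0.17) ÷ 810,000.
The (1 − t) factor cancels: (EBIT − 68,000) × 810,000 = (EBIT − 777,000) × 1,220,000.
EBIT × (1,220,000 − 810,000) = 777,000 × 1,220,000 − 68,000 × 810,000 = 892,860,000,000, so EBIT = 892,860,000,000 ÷ 410,000 = 2,177,707.32.

$2,177,707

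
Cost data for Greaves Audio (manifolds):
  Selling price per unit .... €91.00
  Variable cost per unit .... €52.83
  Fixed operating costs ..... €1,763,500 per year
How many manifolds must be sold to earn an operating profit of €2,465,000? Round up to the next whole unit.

110,781 manifolds

Each unit contributes €91.00 − €52.83 = €38.17.
Need Q such that Q × €38.17 − €1,763,500 = €2,465,000, i.e. Q = €4,228,500 / €38.17 = 110,780.72 → 110,781.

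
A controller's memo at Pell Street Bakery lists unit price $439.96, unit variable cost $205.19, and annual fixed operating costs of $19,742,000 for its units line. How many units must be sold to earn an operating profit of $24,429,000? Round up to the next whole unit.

188,146 units

Each unit contributes $439.96 − $205.19 = $234.77.
Required volume = (fixed costs + target profit) ÷ CM = ($19,742,000 + $24,429,000) ÷ $234.77 = 188,145.84, so 188,146 units.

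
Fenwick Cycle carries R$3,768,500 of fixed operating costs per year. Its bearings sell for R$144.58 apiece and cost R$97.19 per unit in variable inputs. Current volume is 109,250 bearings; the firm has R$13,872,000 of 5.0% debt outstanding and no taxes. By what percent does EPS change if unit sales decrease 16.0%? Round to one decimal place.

Contribution at this volume is 109,250 × R$47.39 = R$5,177,357.50.
EBIT = R$5,177,357.50 − R$3,768,500 = R$1,408,857.50.
Interest = R$693,600.00, so EBIT − I = R$715,257.50.
DCL = total CM / (EBIT − I) = R$5,177,357.50 / R$715,257.50 = 7.2385.
EPS therefore changes by 7.2385 × (-16.0%) = -115.8%.

-115.8%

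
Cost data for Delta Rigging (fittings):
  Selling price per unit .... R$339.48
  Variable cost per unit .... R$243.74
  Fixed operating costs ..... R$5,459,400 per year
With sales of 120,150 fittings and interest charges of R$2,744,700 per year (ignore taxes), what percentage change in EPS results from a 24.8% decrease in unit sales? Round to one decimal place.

Total contribution margin = 120,150 × R$95.74 = R$11,503,161.00.
Subtracting fixed costs: EBIT = R$11,503,161.00 − R$5,459,400 = R$6,043,761.00.
Interest = R$2,744,700.00, so EBIT − I = R$3,299,061.00.
Degree of combined leverage = contribution ÷ (EBIT − I) = R$11,503,161.00 ÷ R$3,299,061.00 = 3.4868.
EPS therefore changes by 3.4868 × (-24.8%) = -86.5%.

-86.5%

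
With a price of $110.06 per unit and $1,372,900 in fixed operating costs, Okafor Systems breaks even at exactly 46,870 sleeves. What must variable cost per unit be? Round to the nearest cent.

$80.77

Contribution per unit must be FC / Q = $1,372,900 / 46,870 = $29.2917.
Hence VC = price − CM = $110.06 − $29.2917 = $80.77.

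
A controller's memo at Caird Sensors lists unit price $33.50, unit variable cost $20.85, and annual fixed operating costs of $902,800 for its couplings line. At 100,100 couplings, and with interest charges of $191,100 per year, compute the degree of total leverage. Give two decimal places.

Contribution at this volume is 100,100 × $12.65 = $1,266,265.00.
Operating income = contribution − fixed costs = $1,266,265.00 − $902,800 = $363,465.00. Interest = $191,100.00.
DOL = $1,266,265.00 ÷ $363,465.00 = 3.4839; DFL = $363,465.00 ÷ $172,365.00 = 2.1087.
DCL = DOL × DFL = 3.4839 × 2.1087 = 7.3465.

7.35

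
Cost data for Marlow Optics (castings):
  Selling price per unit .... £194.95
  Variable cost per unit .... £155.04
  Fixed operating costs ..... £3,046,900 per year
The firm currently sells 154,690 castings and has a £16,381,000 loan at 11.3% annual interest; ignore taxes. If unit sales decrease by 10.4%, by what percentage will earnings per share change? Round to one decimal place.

At 154,690 units, contribution = 154,690 × £39.91 = £6,173,677.90.
EBIT = £6,173,677.90 − £3,046,900 = £3,126,777.90.
Interest = £1,851,053.00, so EBIT − I = £1,275,724.90.
Degree of combined leverage = contribution ÷ (EBIT − I) = £6,173,677.90 ÷ £1,275,724.90 = 4.8393.
%ΔEPS = DCL × %ΔSales = 4.8393 × -10.4% = -50.3%.

-50.3%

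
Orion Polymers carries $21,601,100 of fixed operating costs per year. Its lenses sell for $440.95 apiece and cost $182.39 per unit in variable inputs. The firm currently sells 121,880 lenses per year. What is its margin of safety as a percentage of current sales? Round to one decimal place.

31.5%

Contribution margin per unit = $440.95 − $182.39 = $258.56. Break-even units = $21,601,100 ÷ $258.56 = 83,543.86; break-even revenue = 83,543.86 × $440.95 = $36,838,664.31.
Actual sales revenue = 121,880 × $440.95 = $53,742,986.00.
Margin of safety = ($53,742,986.00 − $36,838,664.31) ÷ $53,742,986.00 = 31.5%.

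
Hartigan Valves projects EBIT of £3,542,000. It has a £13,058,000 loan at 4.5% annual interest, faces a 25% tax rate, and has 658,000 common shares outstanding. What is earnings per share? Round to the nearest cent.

£3.37

Interest = £587,610.00, so EBT = £3,542,000 − £587,610.00 = £2,954,390.00.
Net income = £2,954,390.00 × (1 − 0.25) = £2,215,792.50.
Per share: £2,215,792.50 / 658,000 shares = £3.37.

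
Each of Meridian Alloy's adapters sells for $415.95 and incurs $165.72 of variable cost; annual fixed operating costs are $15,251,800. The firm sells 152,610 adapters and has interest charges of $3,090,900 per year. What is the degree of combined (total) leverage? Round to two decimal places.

At 152,610 units, contribution = 152,610 × $250.23 = $38,187,600.30.
Subtracting fixed costs: EBIT = $38,187,600.30 − $15,251,800 = $22,935,800.30. Interest = $3,090,900.00, so EBIT − I = $19,844,900.30.
Degree of total leverage = total CM / (EBIT − interest) = $38,187,600.30 / $19,844,900.30 = 1.9243.

1.92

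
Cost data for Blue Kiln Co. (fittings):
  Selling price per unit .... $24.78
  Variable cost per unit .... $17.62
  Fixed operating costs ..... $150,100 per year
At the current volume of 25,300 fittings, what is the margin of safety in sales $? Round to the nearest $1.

$107,454

Unit CM = price − variable cost = $24.78 − $17.62 = $7.16. Break-even units = $150,100 ÷ $7.16 = 20,963.69; break-even revenue = 20,963.69 × $24.78 = $519,480.17.
Actual sales revenue = 25,300 × $24.78 = $626,934.00.
Margin of safety = $626,934.00 − $519,480.17 = $107,454.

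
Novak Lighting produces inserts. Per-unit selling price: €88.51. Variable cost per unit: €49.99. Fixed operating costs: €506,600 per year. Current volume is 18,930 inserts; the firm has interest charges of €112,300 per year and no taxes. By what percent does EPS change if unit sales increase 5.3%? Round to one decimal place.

Contribution at this volume is 18,930 × €38.52 = €729,183.60.
Operating income = contribution − fixed costs = €729,183.60 − €506,600 = €222,583.60.
Interest = €112,300.00, so EBIT − I = €110,283.60.
Degree of combined leverage = contribution ÷ (EBIT − I) = €729,183.60 ÷ €110,283.60 = 6.6119.
%ΔEPS = DCL × %ΔSales = 6.6119 × +5.3% = +35.0%.

+35.0%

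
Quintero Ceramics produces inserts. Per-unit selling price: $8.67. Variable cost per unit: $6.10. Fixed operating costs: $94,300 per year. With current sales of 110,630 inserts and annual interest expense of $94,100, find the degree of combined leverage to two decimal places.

2.96

Contribution at this volume is 110,630 × $2.57 = $284,319.10.
Operating income = contribution − fixed costs = $284,319.10 − $94,300 = $190,019.10. Interest = $94,100.00, so EBIT − I = $95,919.10.
DCL = contribution ÷ (EBIT − I) = $284,319.10 ÷ $95,919.10 = 2.9642.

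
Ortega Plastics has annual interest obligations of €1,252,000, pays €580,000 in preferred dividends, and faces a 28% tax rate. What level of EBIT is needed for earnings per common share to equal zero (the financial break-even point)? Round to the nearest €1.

€2,057,556

Preferred dividends are paid after tax, so their pre-tax equivalent is €580,000 ÷ (1 − 0.28) = €805,555.56.
Financial break-even EBIT = interest + D_p ÷ (1 − t) = €1,252,000 + €805,555.56 = €2,057,555.56.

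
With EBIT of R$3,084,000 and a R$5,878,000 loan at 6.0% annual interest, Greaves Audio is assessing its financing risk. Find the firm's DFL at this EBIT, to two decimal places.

1.13

Interest = R$352,680.00.
DFL = EBIT ÷ (EBIT − I) = R$3,084,000 ÷ (R$3,084,000 − R$352,680.00) = R$3,084,000 ÷ R$2,731,320.00 = 1.1291.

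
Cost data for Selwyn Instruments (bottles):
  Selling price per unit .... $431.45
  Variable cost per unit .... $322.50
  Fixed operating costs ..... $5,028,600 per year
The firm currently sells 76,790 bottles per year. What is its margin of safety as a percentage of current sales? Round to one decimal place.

Unit CM = price − variable cost = $431.45 − $322.50 = $108.95. Break-even units = $5,028,600 ÷ $108.95 = 46,155.12; break-even revenue = 46,155.12 × $431.45 = $19,913,625.24.
Actual sales revenue = 76,790 × $431.45 = $33,131,045.50.
Margin of safety = ($33,131,045.50 − $19,913,625.24) ÷ $33,131,045.50 = 39.9%.

39.9%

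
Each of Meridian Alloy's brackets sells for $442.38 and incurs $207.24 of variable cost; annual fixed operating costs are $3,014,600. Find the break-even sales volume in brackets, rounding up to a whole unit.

12,821 brackets

Unit CM = price − variable cost = $442.38 − $207.24 = $235.14.
Break-even volume = fixed costs ÷ CM per unit = $3,014,600 ÷ $235.14 = 12,820.45, so 12,821 brackets.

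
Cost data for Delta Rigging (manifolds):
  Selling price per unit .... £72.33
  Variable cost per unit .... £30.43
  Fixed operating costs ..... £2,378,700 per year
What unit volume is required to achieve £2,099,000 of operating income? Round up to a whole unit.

106,867 manifolds

Contribution margin per unit = £72.33 − £30.43 = £41.90.
Required volume = (fixed costs + target profit) ÷ CM = (£2,378,700 + £2,099,000) ÷ £41.90 = 106,866.35, so 106,867 manifolds.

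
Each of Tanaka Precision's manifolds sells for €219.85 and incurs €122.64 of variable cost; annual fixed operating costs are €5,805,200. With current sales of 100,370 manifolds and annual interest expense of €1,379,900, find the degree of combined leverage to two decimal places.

At 100,370 units, contribution = 100,370 × €97.21 = €9,756,967.70.
Operating income = contribution − fixed costs = €9,756,967.70 − €5,805,200 = €3,951,767.70. Interest = €1,379,900.00, so EBIT − I = €2,571,867.70.
Degree of total leverage = total CM / (EBIT − interest) = €9,756,967.70 / €2,571,867.70 = 3.7937.

3.79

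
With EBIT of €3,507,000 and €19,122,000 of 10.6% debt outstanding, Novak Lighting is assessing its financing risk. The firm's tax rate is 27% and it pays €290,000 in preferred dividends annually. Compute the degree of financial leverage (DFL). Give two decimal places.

Annual interest charges come to €2,026,932.00.
Preferred dividends grossed up pre-tax: €290,000 / (1 − 0.27) = €397,260.27.
DFL = EBIT ÷ [EBIT − I − D_p/(1−t)] = €3,507,000 ÷ [€3,507,000 − €2,026,932.00 − €397,260.27] = €3,507,000 ÷ €1,082,807.73 = 3.2388.

3.24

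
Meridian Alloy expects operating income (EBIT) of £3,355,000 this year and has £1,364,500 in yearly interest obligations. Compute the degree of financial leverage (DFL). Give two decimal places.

1.69

Annual interest charges come to £1,364,500.00.
DFL = EBIT ÷ (EBIT − I) = £3,355,000 ÷ (£3,355,000 − £1,364,500.00) = £3,355,000 ÷ £1,990,500.00 = 1.6855.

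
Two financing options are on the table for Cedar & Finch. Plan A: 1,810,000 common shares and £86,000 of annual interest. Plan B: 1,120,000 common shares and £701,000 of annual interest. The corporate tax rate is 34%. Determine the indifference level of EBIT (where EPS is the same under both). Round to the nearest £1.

Set EPS_A = EPS_B: (EBIT − £86,000)(1 − 0.34) ÷ 1,810,000 = (EBIT − £701,000)(1 − 0.34) ÷ 1,120,000.
The (1 − t) factor cancels: (EBIT − 86,000) × 1,120,000 = (EBIT − 701,000) × 1,810,000.
Solving, EBIT = (701,000·1,810,000 − 86,000·1,120,000) / (1,810,000 − 1,120,000) = 1,172,490,000,000 / 690,000 = 1,699,260.87.

£1,699,261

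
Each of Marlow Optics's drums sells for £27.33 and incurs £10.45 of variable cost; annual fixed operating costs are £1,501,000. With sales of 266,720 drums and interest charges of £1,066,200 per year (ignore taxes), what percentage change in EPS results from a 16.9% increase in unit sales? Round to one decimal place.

+39.3%

Contribution at this volume is 266,720 × £16.88 = £4,502,233.60.
EBIT = £4,502,233.60 − £1,501,000 = £3,001,233.60.
After interest of £1,066,200.00, pre-tax earnings = £1,935,033.60.
DCL = total CM / (EBIT − I) = £4,502,233.60 / £1,935,033.60 = 2.3267.
EPS therefore changes by 2.3267 × (+16.9%) = +39.3%.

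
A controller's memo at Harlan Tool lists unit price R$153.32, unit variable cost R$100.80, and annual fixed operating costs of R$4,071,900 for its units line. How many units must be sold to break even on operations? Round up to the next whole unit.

77,531 units

Contribution margin per unit = R$153.32 − R$100.80 = R$52.52.
Break-even volume = fixed costs ÷ CM per unit = R$4,071,900 ÷ R$52.52 = 77,530.46, so 77,531 units.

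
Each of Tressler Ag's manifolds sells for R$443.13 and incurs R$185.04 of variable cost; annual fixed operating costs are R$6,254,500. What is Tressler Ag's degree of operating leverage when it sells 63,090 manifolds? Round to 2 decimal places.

Contribution at this volume is 63,090 × R$258.09 = R$16,282,898.10.
Operating income = contribution − fixed costs = R$16,282,898.10 − R$6,254,500 = R$10,028,398.10.
So DOL = total CM / EBIT = R$16,282,898.10 / R$10,028,398.10 = 1.6237.

1.62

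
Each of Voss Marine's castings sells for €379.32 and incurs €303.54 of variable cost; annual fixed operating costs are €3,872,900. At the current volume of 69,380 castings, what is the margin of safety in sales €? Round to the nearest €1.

€6,931,257

Each unit contributes €379.32 − €303.54 = €75.78. Break-even units = €3,872,900 ÷ €75.78 = 51,107.15; break-even revenue = 51,107.15 × €379.32 = €19,385,965.00.
Current sales = 69,380 × €379.32 = €26,317,221.60.
Margin of safety = €26,317,221.60 − €19,385,965.00 = €6,931,257.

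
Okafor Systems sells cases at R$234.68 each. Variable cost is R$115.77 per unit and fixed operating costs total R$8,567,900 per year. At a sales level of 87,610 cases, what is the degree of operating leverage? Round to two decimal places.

Contribution at this volume is 87,610 × R$118.91 = R$10,417,705.10.
EBIT = R$10,417,705.10 − R$8,567,900 = R$1,849,805.10.
DOL = contribution ÷ EBIT = R$10,417,705.10 ÷ R$1,849,805.10 = 5.6318.

5.63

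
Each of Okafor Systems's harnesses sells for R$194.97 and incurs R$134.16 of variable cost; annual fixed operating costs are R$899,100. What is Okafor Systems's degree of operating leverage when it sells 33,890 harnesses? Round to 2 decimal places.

Contribution at this volume is 33,890 × R$60.81 = R$2,060,850.90.
Subtracting fixed costs: EBIT = R$2,060,850.90 − R$899,100 = R$1,161,750.90.
So DOL = total CM / EBIT = R$2,060,850.90 / R$1,161,750.90 = 1.7739.

1.77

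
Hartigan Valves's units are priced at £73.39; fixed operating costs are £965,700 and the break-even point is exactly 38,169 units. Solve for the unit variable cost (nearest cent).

At break-even, FC = Q × (P − VC), so P − VC = £965,700 ÷ 38,169 = £25.3006.
Variable cost per unit = £73.39 − £25.3006 = £48.09.

£48.09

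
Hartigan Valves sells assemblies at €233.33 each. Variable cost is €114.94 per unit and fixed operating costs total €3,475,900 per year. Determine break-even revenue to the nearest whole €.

Contribution margin per unit = €233.33 − €114.94 = €118.39, a CM ratio of €118.39 ÷ €233.33 = 0.5074.
Break-even sales = FC ÷ CM ratio = €3,475,900 × €233.33 / €118.39 = €6,850,509.

€6,850,509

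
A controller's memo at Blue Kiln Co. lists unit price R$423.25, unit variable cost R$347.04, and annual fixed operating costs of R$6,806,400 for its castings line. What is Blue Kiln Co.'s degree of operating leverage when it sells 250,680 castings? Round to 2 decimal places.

1.55

At 250,680 units, contribution = 250,680 × R$76.21 = R$19,104,322.80.
Subtracting fixed costs: EBIT = R$19,104,322.80 − R$6,806,400 = R$12,297,922.80.
Degree of operating leverage = R$19,104,322.80 / R$12,297,922.80 = 1.5535.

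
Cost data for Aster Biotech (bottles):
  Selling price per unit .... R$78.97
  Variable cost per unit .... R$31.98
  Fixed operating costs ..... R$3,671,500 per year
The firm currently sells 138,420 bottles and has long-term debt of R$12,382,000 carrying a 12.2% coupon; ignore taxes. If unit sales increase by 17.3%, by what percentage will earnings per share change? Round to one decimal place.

Contribution at this volume is 138,420 × R$46.99 = R$6,504,355.80.
EBIT = R$6,504,355.80 − R$3,671,500 = R$2,832,855.80.
After interest of R$1,510,604.00, pre-tax earnings = R$1,322,251.80.
DCL = total CM / (EBIT − I) = R$6,504,355.80 / R$1,322,251.80 = 4.9192.
EPS therefore changes by 4.9192 × (+17.3%) = +85.1%.

+85.1%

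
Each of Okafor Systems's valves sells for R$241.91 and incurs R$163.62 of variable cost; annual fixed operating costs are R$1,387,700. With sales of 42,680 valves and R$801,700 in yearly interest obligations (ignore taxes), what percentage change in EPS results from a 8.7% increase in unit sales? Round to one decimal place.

+25.2%

At 42,680 units, contribution = 42,680 × R$78.29 = R$3,341,417.20.
EBIT = R$3,341,417.20 − R$1,387,700 = R$1,953,717.20.
Interest = R$801,700.00, so EBIT − I = R$1,152,017.20.
DCL = total CM / (EBIT − I) = R$3,341,417.20 / R$1,152,017.20 = 2.9005.
EPS therefore changes by 2.9005 × (+8.7%) = +25.2%.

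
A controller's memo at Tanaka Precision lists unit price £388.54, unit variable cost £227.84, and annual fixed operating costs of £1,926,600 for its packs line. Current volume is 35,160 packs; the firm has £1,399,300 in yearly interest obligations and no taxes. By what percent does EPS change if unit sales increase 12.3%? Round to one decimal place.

Contribution at this volume is 35,160 × £160.70 = £5,650,212.00.
Operating income = contribution − fixed costs = £5,650,212.00 − £1,926,600 = £3,723,612.00.
Interest = £1,399,300.00, so EBIT − I = £2,324,312.00.
DCL = total CM / (EBIT − I) = £5,650,212.00 / £2,324,312.00 = 2.4309.
%ΔEPS = DCL × %ΔSales = 2.4309 × +12.3% = +29.9%.

+29.9%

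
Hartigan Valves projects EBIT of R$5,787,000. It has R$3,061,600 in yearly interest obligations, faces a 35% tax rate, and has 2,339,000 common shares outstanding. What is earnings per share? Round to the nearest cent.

Interest = R$3,061,600.00, so EBT = R$5,787,000 − R$3,061,600.00 = R$2,725,400.00.
After tax at 35%: net income = R$2,725,400.00 × 0.65 = R$1,771,510.00.
EPS = R$1,771,510.00 ÷ 2,339,000 = R$0.76.

R$0.76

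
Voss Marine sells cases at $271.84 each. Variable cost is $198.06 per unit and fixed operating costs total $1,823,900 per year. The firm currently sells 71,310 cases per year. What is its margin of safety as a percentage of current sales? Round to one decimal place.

Unit CM = price − variable cost = $271.84 − $198.06 = $73.78. Break-even units = $1,823,900 ÷ $73.78 = 24,720.79; break-even revenue = 24,720.79 × $271.84 = $6,720,099.97.
Actual sales revenue = 71,310 × $271.84 = $19,384,910.40.
Margin of safety = ($19,384,910.40 − $6,720,099.97) ÷ $19,384,910.40 = 65.3%.

65.3%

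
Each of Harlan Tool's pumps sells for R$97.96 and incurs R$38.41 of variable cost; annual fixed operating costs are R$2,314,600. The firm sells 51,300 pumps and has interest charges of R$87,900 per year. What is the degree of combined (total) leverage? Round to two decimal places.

4.68

Contribution at this volume is 51,300 × R$59.55 = R$3,054,915.00.
EBIT = R$3,054,915.00 − R$2,314,600 = R$740,315.00. Interest = R$87,900.00.
DOL = R$3,054,915.00 ÷ R$740,315.00 = 4.1265; DFL = R$740,315.00 ÷ R$652,415.00 = 1.1347.
DCL = DOL × DFL = 4.1265 × 1.1347 = 4.6823.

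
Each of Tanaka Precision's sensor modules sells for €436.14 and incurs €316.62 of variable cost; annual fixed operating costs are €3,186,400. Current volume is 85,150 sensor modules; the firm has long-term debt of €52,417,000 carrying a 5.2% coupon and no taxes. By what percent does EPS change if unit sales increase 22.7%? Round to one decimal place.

Contribution at this volume is 85,150 × €119.52 = €10,177,128.00.
Operating income = contribution − fixed costs = €10,177,128.00 − €3,186,400 = €6,990,728.00.
After interest of €2,725,684.00, pre-tax earnings = €4,265,044.00.
Degree of combined leverage = contribution ÷ (EBIT − I) = €10,177,128.00 ÷ €4,265,044.00 = 2.3862.
EPS therefore changes by 2.3862 × (+22.7%) = +54.2%.

+54.2%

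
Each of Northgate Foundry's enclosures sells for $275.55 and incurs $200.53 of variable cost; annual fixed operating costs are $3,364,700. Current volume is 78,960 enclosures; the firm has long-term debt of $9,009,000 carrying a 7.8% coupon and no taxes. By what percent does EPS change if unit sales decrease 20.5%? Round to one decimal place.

At 78,960 units, contribution = 78,960 × $75.02 = $5,923,579.20.
Subtracting fixed costs: EBIT = $5,923,579.20 − $3,364,700 = $2,558,879.20.
Interest = $702,702.00, so EBIT − I = $1,856,177.20.
Degree of combined leverage = contribution ÷ (EBIT − I) = $5,923,579.20 ÷ $1,856,177.20 = 3.1913.
%ΔEPS = DCL × %ΔSales = 3.1913 × -20.5% = -65.4%.

-65.4%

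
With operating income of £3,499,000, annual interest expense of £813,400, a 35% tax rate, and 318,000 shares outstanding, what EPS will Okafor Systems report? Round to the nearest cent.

£5.49

Pre-tax income = £3,499,000 − £813,400.00 = £2,685,600.00.
After tax at 35%: net income = £2,685,600.00 × 0.65 = £1,745,640.00.
Per share: £1,745,640.00 / 318,000 shares = £5.49.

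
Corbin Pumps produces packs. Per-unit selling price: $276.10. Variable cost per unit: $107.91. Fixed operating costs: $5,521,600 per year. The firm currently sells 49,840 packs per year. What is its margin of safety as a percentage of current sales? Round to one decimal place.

34.1%

Each unit contributes $276.10 − $107.91 = $168.19. Break-even units = $5,521,600 ÷ $168.19 = 32,829.54; break-even revenue = 32,829.54 × $276.10 = $9,064,235.45.
Actual sales revenue = 49,840 × $276.10 = $13,760,824.00.
Margin of safety = ($13,760,824.00 − $9,064,235.45) ÷ $13,760,824.00 = 34.1%.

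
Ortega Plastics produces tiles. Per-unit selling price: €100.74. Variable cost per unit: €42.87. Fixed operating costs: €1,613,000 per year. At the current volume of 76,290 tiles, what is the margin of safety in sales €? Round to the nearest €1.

Unit CM = price − variable cost = €100.74 − €42.87 = €57.87. Break-even units = €1,613,000 ÷ €57.87 = 27,872.82; break-even revenue = 27,872.82 × €100.74 = €2,807,907.72.
Current sales = 76,290 × €100.74 = €7,685,454.60.
Margin of safety = €7,685,454.60 − €2,807,907.72 = €4,877,547.

€4,877,547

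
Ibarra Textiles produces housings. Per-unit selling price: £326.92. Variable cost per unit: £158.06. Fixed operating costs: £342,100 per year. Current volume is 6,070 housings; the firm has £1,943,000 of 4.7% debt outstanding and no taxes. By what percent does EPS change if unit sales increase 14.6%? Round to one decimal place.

+25.3%

Contribution at this volume is 6,070 × £168.86 = £1,024,980.20.
Subtracting fixed costs: EBIT = £1,024,980.20 − £342,100 = £682,880.20.
After interest of £91,321.00, pre-tax earnings = £591,559.20.
DCL = total CM / (EBIT − I) = £1,024,980.20 / £591,559.20 = 1.7327.
EPS therefore changes by 1.7327 × (+14.6%) = +25.3%.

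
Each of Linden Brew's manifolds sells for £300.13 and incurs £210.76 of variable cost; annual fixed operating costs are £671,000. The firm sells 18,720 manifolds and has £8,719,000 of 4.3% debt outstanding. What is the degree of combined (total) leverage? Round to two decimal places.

At 18,720 units, contribution = 18,720 × £89.37 = £1,673,006.40.
Subtracting fixed costs: EBIT = £1,673,006.40 − £671,000 = £1,002,006.40. Interest = £374,917.00.
DOL = £1,673,006.40 ÷ £1,002,006.40 = 1.6697; DFL = £1,002,006.40 ÷ £627,089.40 = 1.5979.
Combined leverage = 1.6697 × 1.5979 = 2.6680.

2.67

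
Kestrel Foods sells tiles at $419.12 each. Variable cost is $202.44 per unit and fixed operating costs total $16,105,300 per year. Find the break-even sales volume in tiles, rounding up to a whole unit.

Each unit contributes $419.12 − $202.44 = $216.68.
Break-even Q = $16,105,300 / $216.68 = 74,327.58 → 74,328 tiles.

74,328 tiles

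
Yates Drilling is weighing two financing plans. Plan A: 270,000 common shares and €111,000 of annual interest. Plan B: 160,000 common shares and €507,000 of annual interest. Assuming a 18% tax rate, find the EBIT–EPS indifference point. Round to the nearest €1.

€1,083,000

Set EPS_A = EPS_B: (EBIT − €111,000)(1 − 0.18) ÷ 270,000 = (EBIT − €507,000)(1 − 0.18) ÷ 160,000.
Cancelling (1 − t) and cross-multiplying: 160,000·(EBIT − 111,000) = 270,000·(EBIT − 507,000).
Solving, EBIT = (507,000·270,000 − 111,000·160,000) / (270,000 − 160,000) = 119,130,000,000 / 110,000 = 1,083,000.00.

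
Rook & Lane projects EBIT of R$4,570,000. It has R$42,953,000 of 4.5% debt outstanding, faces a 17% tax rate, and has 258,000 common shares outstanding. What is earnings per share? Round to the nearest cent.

R$8.48

Interest = R$1,932,885.00, so EBT = R$4,570,000 − R$1,932,885.00 = R$2,637,115.00.
Net income = R$2,637,115.00 × (1 − 0.17) = R$2,188,805.45.
Per share: R$2,188,805.45 / 258,000 shares = R$8.48.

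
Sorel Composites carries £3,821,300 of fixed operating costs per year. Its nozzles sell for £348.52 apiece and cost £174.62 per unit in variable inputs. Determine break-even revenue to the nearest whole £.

Contribution margin per unit = £348.52 − £174.62 = £173.90, a CM ratio of £173.90 ÷ £348.52 = 0.4990.
Break-even sales = FC ÷ CM ratio = £3,821,300 × £348.52 / £173.90 = £7,658,421.

£7,658,421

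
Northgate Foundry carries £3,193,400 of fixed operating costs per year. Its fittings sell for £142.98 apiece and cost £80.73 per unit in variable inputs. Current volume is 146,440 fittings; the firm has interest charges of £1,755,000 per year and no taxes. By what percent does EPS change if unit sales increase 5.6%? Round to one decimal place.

Contribution at this volume is 146,440 × £62.25 = £9,115,890.00.
Subtracting fixed costs: EBIT = £9,115,890.00 − £3,193,400 = £5,922,490.00.
Interest = £1,755,000.00, so EBIT − I = £4,167,490.00.
DCL = total CM / (EBIT − I) = £9,115,890.00 / £4,167,490.00 = 2.1874.
EPS therefore changes by 2.1874 × (+5.6%) = +12.2%.

+12.2%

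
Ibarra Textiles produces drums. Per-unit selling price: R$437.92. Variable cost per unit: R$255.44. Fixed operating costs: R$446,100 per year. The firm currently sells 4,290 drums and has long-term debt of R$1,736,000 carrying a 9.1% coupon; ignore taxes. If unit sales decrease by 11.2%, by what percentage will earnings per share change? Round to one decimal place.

At 4,290 units, contribution = 4,290 × R$182.48 = R$782,839.20.
EBIT = R$782,839.20 − R$446,100 = R$336,739.20.
Interest = R$157,976.00, so EBIT − I = R$178,763.20.
DCL = total CM / (EBIT − I) = R$782,839.20 / R$178,763.20 = 4.3792.
EPS therefore changes by 4.3792 × (-11.2%) = -49.0%.

-49.0%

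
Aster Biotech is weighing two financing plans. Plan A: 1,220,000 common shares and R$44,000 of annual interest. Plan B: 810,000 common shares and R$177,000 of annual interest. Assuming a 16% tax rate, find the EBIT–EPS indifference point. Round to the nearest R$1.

Set EPS_A = EPS_B: (EBIT − R$44,000)(1 − 0.16) ÷ 1,220,000 = (EBIT − R$177,000)(1 − 0.16) ÷ 810,000.
The (1 − t) factor cancels: (EBIT − 44,000) × 810,000 = (EBIT − 177,000) × 1,220,000.
EBIT × (1,220,000 − 810,000) = 177,000 × 1,220,000 − 44,000 × 810,000 = 180,300,000,000, so EBIT = 180,300,000,000 ÷ 410,000 = 439,756.10.

R$439,756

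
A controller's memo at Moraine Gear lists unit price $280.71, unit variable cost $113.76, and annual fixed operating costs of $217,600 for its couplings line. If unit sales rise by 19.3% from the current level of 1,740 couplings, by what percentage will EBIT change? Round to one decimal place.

+76.9%

Total contribution margin = 1,740 × $166.95 = $290,493.00.
Subtracting fixed costs: EBIT = $290,493.00 − $217,600 = $72,893.00.
Degree of operating leverage = $290,493.00 / $72,893.00 = 3.9852.
%ΔEBIT = DOL × %ΔSales = 3.9852 × +19.3% = +76.9%.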